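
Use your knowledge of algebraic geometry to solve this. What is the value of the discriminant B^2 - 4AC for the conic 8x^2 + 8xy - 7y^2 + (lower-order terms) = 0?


The discriminant of a conic Ax^2 + Bxy + Cy^2 + ... = 0 is B^2 - 4AC.
B^2 = 8^2 = 64
4AC = 4*8*(-7) = -224
Discriminant = 64 + 224 = 288

288


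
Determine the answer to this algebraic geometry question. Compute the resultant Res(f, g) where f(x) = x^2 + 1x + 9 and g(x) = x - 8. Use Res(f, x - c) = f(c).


For Res(f, x - c), we evaluate f at x = c.
f(8) = 8^2 + 1*8 + 9
= 64 + 8 + 9
= 72 + 9 = 81
Res(f, g) = 81

81


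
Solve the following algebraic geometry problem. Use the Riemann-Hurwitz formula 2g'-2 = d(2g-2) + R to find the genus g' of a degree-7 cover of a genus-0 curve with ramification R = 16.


Riemann-Hurwitz formula: 2g' - 2 = d(2g - 2) + R
Given: d = 7, g = 0, R = 16
2g' - 2 = 7*(2*0 - 2) + 16
2g' - 2 = 7*(-2) + 16
2g' - 2 = -14 + 16 = 2
2g' = 4
g' = 2

2


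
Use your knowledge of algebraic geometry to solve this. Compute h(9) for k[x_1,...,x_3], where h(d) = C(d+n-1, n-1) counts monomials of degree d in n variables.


The Hilbert function for the polynomial ring in 3 variables is:
h(d) = C(d+n-1, n-1)
h(9) = C(9+3-1, 3-1) = C(11, 2)
= 11! / (2! * 9!)
= 55

55


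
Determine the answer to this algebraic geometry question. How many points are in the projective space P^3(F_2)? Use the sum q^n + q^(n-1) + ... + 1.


P^3(F_2) has (q^(n+1) - 1)/(q - 1) points.
= 2^3 + 2^2 + 2^1 + 2^0
= 8 + 4 + 2 + 1
= 15

15


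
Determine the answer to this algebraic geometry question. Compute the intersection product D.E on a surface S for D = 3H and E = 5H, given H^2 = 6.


Using bilinearity of the intersection pairing on a surface S:
(aH).(bH) = ab * (H.H)
We have H^2 = 6.
D.E = (3H).(5H) = 3*5*6
= 15*6
= 90

90


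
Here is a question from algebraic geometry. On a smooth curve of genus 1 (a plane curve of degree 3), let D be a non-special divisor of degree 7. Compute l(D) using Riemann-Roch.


First, compute the genus of a smooth plane curve of degree 3:
g = (d-1)(d-2)/2 = (3-1)(3-2)/2 = 1
For a non-special divisor D (i.e., h^1(D) = 0), Riemann-Roch gives:
l(D) = deg(D) - g + 1
Since deg(D) = 7 >= 2g - 1 = 1, D is non-special.
l(D) = 7 - 1 + 1 = 7

7


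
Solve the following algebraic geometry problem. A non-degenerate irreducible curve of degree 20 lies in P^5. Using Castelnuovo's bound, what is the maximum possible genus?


Castelnuovo's bound: write d - 1 = m(r-1) + epsilon with 0 <= epsilon < r-1.
d - 1 = 20 - 1 = 19
r - 1 = 5 - 1 = 4
19 = 4*4 + 3, so m = 4, epsilon = 3
pi(d, r) = m(m-1)(r-1)/2 + m*epsilon
= 4*3*4/2 + 4*3
= 48/2 + 12
= 24 + 12 = 36

36


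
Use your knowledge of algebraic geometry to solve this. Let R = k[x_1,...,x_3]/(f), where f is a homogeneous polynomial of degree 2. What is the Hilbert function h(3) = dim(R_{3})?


For R = k[x_1,...,x_n]/(f) with f homogeneous of degree e:
The Hilbert series is (1 - t^e)/(1 - t)^n.
So h(d) = C(d+n-1, n-1) - C(d-e+n-1, n-1) for d >= e.
With n=3, e=2, d=3:
C(3+3-1, 3-1) = C(5, 2) = 10
C(3-2+3-1, 3-1) = C(3, 2) = 3
h(3) = 10 - 3 = 7

7


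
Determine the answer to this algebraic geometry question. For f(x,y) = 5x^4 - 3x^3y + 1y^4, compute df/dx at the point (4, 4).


df/dx = 4*5*x^3 + 3*(-3)*x^2*y
At (4,4): 4*5*4^3 + 3*(-3)*4^2*4
= 1280 - 576
= 704

704


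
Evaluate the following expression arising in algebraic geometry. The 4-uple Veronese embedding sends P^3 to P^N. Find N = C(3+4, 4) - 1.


The Veronese embedding v_d: P^n -> P^N maps each point to all
degree-d monomials in n+1 homogeneous coordinates.
N = C(n+d, d) - 1
N = C(3+4, 4) - 1
N = C(7, 4) - 1
C(7, 4) = 35
N = 35 - 1 = 34

34


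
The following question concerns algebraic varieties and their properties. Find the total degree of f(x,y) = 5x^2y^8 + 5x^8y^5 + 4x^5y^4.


Examine each term for its total degree (sum of exponents).
  Term '5x^2y^8' has total degree 2+8 = 10.
  Term '5x^8y^5' has total degree 8+5 = 13.
  Term '4x^5y^4' has total degree 5+4 = 9.
The maximum total degree among all terms is 13.

13


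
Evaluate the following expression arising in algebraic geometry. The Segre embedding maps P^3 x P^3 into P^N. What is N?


The Segre embedding maps P^m x P^n into P^N via
all products of coordinates from each factor.
N = (m+1)(n+1) - 1
N = (3+1)(3+1) - 1
N = 4*4 - 1
N = 16 - 1 = 15

15


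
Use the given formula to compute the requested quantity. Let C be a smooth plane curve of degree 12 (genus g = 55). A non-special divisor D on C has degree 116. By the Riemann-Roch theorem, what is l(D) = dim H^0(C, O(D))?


First, compute the genus of a smooth plane curve of degree 12:
g = (d-1)(d-2)/2 = (12-1)(12-2)/2 = 55
For a non-special divisor D (i.e., h^1(D) = 0), Riemann-Roch gives:
l(D) = deg(D) - g + 1
Since deg(D) = 116 >= 2g - 1 = 109, D is non-special.
l(D) = 116 - 55 + 1 = 62

62


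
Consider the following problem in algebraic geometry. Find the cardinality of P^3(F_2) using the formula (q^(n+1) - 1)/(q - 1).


P^3(F_2) has (q^(n+1) - 1)/(q - 1) points.
= 2^3 + 2^2 + 2^1 + 2^0
= 8 + 4 + 2 + 1
= 15

15


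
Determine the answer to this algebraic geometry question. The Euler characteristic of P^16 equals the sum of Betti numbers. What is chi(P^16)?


The complex projective space P^16 has one cell in each even real dimension 0, 2, ..., 32.
The cohomology groups are H^{2k}(P^16) = Z for k = 0,...,16, and 0 otherwise.
Euler characteristic = sum of Betti numbers = 1 per even-dimensional cohomology group.
chi(P^16) = 16 + 1 = 17

17


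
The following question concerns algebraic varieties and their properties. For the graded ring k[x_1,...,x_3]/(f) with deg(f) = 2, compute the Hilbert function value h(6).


For R = k[x_1,...,x_n]/(f) with f homogeneous of degree e:
The Hilbert series is (1 - t^e)/(1 - t)^n.
So h(d) = C(d+n-1, n-1) - C(d-e+n-1, n-1) for d >= e.
With n=3, e=2, d=6:
C(6+3-1, 3-1) = C(8, 2) = 28
C(6-2+3-1, 3-1) = C(6, 2) = 15
h(6) = 28 - 15 = 13

13


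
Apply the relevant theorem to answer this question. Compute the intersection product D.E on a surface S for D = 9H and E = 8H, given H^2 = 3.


Using bilinearity of the intersection pairing on a surface S:
(aH).(bH) = ab * (H.H)
We have H^2 = 3.
D.E = (9H).(8H) = 9*8*3
= 72*3
= 216

216


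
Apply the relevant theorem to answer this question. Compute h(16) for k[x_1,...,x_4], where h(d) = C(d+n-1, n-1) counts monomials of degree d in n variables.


The Hilbert function for the polynomial ring in 4 variables is:
h(d) = C(d+n-1, n-1)
h(16) = C(16+4-1, 4-1) = C(19, 3)
= 19! / (3! * 16!)
= 969

969


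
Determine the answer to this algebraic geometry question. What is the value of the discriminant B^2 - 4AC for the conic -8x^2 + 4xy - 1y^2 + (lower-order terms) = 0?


The discriminant of a conic Ax^2 + Bxy + Cy^2 + ... = 0 is B^2 - 4AC.
B^2 = 4^2 = 16
4AC = 4*(-8)*(-1) = 32
Discriminant = 16 - 32 = -16

-16


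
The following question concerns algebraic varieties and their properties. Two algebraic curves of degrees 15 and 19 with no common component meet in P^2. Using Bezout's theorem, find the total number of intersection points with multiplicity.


Bezout's theorem states the intersection count equals the product of degrees.
Intersection count = 15 * 19 = 285

285


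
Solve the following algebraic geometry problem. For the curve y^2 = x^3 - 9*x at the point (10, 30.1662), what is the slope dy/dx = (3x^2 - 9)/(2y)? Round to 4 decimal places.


Using implicit differentiation of y^2 = x^3 - 9*x:
2y * dy/dx = 3x^2 - 9
dy/dx = (3x^2 - 9)/(2y)
Numerator: 3*10^2 - 9 = 291
Denominator: 2*30.1662 = 60.3324
dy/dx = 291/60.3324 = 4.8233

4.8233


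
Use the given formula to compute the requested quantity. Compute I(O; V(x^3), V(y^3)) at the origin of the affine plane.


The intersection multiplicity of V(x^a) and V(y^b) at the origin is:
I(O; V(x^3), V(y^3)) = dim_k(k[x,y]/(x^3, y^3))
A basis for k[x,y]/(x^3, y^3) is the set of monomials x^i * y^j
where 0 <= i < 3 and 0 <= j < 3.
The number of such monomials is 3 * 3 = 9

9


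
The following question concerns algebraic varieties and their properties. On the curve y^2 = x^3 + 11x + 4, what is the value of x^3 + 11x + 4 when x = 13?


Compute x^3 + 11x + 4 at x = 13:
x^3 = 13^3 = 2197
11*x = 11*13 = 143
Sum: 2197 + 143 + 4 = 2344

2344


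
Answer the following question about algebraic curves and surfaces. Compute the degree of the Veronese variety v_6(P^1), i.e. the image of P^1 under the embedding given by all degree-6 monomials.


The Veronese variety v_6(P^1) has degree d^r.
d^r = 6^1 = 6

6


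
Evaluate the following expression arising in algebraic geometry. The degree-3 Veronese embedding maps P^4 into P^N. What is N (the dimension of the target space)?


The Veronese embedding v_d: P^n -> P^N maps each point to all
degree-d monomials in n+1 homogeneous coordinates.
N = C(n+d, d) - 1
N = C(4+3, 3) - 1
N = C(7, 3) - 1
C(7, 3) = 35
N = 35 - 1 = 34

34


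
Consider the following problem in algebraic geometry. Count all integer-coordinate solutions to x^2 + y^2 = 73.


Systematically check integer values of x where x^2 <= 73.
For each valid x, check if 73 - x^2 is a perfect square.
x=3: 73 - 9 = 64, sqrt = 8 (valid)
x=8: 73 - 64 = 9, sqrt = 3 (valid)
Total integer solutions found: 8

8


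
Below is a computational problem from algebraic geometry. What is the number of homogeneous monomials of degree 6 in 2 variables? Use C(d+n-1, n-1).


The number of degree-6 monomials in 2 variables is C(d+n-1, n-1).
= C(6+2-1, 2-1) = C(7, 1)
= 7

7


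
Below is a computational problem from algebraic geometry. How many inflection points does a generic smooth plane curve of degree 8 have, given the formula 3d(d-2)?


For a general smooth plane curve C of degree d, the inflection points are
the intersection of C with its Hessian curve, which has degree 3(d-2).
By Bezout, the total intersection number is d * 3(d-2) = 8 * 18 = 144.
For a general curve every flex is ordinary, so each contributes
multiplicity 1 to C·Hess(C), and the number of distinct inflection
points is 3d(d-2).
Inflection points = 3*8*(8-2) = 3*8*6 = 144

144


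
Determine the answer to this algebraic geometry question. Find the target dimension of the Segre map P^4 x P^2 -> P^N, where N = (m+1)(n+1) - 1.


The Segre embedding maps P^m x P^n into P^N via
all products of coordinates from each factor.
N = (m+1)(n+1) - 1
N = (4+1)(2+1) - 1
N = 5*3 - 1
N = 15 - 1 = 14

14


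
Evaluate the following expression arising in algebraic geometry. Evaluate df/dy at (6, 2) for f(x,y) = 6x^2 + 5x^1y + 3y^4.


df/dy = 5*x^1 + 4*3*y^3
At (6,2): 5*6^1 + 4*3*2^3
= 30 + 96
= 126

126


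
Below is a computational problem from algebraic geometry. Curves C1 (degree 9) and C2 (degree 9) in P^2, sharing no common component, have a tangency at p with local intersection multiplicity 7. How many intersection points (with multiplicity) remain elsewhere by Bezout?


By Bezout's theorem, the total intersection number is d1 * d2.
Total = 9 * 9 = 81
Intersection multiplicity at p = 7
Remaining intersections = 81 - 7 = 74

74


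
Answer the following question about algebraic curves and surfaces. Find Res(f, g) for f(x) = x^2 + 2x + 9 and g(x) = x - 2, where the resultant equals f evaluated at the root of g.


For Res(f, x - c), we evaluate f at x = c.
f(2) = 2^2 + 2*2 + 9
= 4 + 4 + 9
= 8 + 9 = 17
Res(f, g) = 17

17


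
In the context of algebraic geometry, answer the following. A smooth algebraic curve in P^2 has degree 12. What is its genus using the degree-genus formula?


Using the genus formula for smooth plane curves:
g = (d-1)(d-2)/2
g = (12-1)(12-2)/2
g = 11*10/2
g = 110/2 = 55

55


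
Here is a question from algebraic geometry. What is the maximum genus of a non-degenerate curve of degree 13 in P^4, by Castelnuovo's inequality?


Castelnuovo's bound: write d - 1 = m(r-1) + epsilon with 0 <= epsilon < r-1.
d - 1 = 13 - 1 = 12
r - 1 = 4 - 1 = 3
12 = 4*3 + 0, so m = 4, epsilon = 0
pi(d, r) = m(m-1)(r-1)/2 + m*epsilon
= 4*3*3/2 + 4*0
= 36/2 + 0
= 18 + 0 = 18

18


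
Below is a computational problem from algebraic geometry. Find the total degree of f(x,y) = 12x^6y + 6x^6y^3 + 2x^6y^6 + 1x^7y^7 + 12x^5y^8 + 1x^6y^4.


Examine each term for its total degree (sum of exponents).
  Term '12x^6y' has total degree 6+1 = 7.
  Term '6x^6y^3' has total degree 6+3 = 9.
  Term '2x^6y^6' has total degree 6+6 = 12.
  Term '1x^7y^7' has total degree 7+7 = 14.
  Term '12x^5y^8' has total degree 5+8 = 13.
  Term '1x^6y^4' has total degree 6+4 = 10.
The maximum total degree among all terms is 14.

14


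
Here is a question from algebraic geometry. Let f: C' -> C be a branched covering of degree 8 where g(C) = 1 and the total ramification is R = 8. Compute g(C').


Riemann-Hurwitz formula: 2g' - 2 = d(2g - 2) + R
Given: d = 8, g = 1, R = 8
2g' - 2 = 8*(2*1 - 2) + 8
2g' - 2 = 8*0 + 8
2g' - 2 = 0 + 8 = 8
2g' = 10
g' = 5

5


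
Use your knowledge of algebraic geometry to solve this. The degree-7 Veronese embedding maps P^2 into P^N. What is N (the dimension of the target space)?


The Veronese embedding v_d: P^n -> P^N maps each point to all
degree-d monomials in n+1 homogeneous coordinates.
N = C(n+d, d) - 1
N = C(2+7, 7) - 1
N = C(9, 7) - 1
C(9, 7) = 36
N = 36 - 1 = 35

35


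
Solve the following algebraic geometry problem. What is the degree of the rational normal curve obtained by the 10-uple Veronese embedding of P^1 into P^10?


The rational normal curve in P^10 is the image of P^1 under the 10-uple Veronese.
A general hyperplane in P^10 pulls back to a degree-10 form on P^1, which has 10 zeros,
so the curve meets a general hyperplane in 10 points. Degree = 10.

10


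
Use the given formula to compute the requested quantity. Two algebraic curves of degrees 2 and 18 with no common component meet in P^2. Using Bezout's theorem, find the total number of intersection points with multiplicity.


Bezout's theorem states the intersection count equals the product of degrees.
Intersection count = 2 * 18 = 36

36


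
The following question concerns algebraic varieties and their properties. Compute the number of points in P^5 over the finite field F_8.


P^5(F_8) has (q^(n+1) - 1)/(q - 1) points.
= 8^5 + 8^4 + 8^3 + 8^2 + 8^1 + 8^0
= 32768 + 4096 + 512 + 64 + 8 + 1
= 37449

37449


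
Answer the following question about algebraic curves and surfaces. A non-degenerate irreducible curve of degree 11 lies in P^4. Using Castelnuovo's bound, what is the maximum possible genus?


Castelnuovo's bound: write d - 1 = m(r-1) + epsilon with 0 <= epsilon < r-1.
d - 1 = 11 - 1 = 10
r - 1 = 4 - 1 = 3
10 = 3*3 + 1, so m = 3, epsilon = 1
pi(d, r) = m(m-1)(r-1)/2 + m*epsilon
= 3*2*3/2 + 3*1
= 18/2 + 3
= 9 + 3 = 12

12


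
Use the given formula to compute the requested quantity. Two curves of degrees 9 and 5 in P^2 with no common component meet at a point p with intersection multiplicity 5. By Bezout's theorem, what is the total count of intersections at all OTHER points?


By Bezout's theorem, the total intersection number is d1 * d2.
Total = 9 * 5 = 45
Intersection multiplicity at p = 5
Remaining intersections = 45 - 5 = 40

40


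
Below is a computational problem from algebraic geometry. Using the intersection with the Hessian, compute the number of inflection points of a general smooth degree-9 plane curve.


For a general smooth plane curve C of degree d, the inflection points are
the intersection of C with its Hessian curve, which has degree 3(d-2).
By Bezout, the total intersection number is d * 3(d-2) = 9 * 21 = 189.
For a general curve every flex is ordinary, so each contributes
multiplicity 1 to C·Hess(C), and the number of distinct inflection
points is 3d(d-2).
Inflection points = 3*9*(9-2) = 3*9*7 = 189

189


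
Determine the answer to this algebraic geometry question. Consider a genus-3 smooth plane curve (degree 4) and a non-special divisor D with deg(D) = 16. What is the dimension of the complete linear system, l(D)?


First, compute the genus of a smooth plane curve of degree 4:
g = (d-1)(d-2)/2 = (4-1)(4-2)/2 = 3
For a non-special divisor D (i.e., h^1(D) = 0), Riemann-Roch gives:
l(D) = deg(D) - g + 1
Since deg(D) = 16 >= 2g - 1 = 5, D is non-special.
l(D) = 16 - 3 + 1 = 14

14


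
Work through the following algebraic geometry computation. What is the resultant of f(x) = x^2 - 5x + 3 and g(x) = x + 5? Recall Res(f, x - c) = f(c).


For Res(f, x - c), we evaluate f at x = c.
f(-5) = (-5)^2 - 5*(-5) + 3
= 25 + 25 + 3
= 50 + 3 = 53
Res(f, g) = 53

53


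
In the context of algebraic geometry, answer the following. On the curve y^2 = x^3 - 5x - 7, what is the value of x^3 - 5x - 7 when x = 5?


Compute x^3 - 5x - 7 at x = 5:
x^3 = 5^3 = 125
(-5)*x = (-5)*5 = -25
Sum: 125 - 25 - 7 = 93

93


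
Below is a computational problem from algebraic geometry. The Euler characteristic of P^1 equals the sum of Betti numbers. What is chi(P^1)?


The complex projective space P^1 has one cell in each even real dimension 0, 2, ..., 2.
The cohomology groups are H^{2k}(P^1) = Z for k = 0,...,1, and 0 otherwise.
Euler characteristic = sum of Betti numbers = 1 per even-dimensional cohomology group.
chi(P^1) = 1 + 1 = 2

2


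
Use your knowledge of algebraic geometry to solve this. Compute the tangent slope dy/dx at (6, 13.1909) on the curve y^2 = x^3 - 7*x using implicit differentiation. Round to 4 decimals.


Using implicit differentiation of y^2 = x^3 - 7*x:
2y * dy/dx = 3x^2 - 7
dy/dx = (3x^2 - 7)/(2y)
Numerator: 3*6^2 - 7 = 101
Denominator: 2*13.1909 = 26.3818
dy/dx = 101/26.3818 = 3.8284

3.8284


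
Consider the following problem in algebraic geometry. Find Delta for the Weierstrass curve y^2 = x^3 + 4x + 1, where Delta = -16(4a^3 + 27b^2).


Compute each component:
4a^3 = 4*4^3 = 4*64 = 256
27b^2 = 27*1^2 = 27*1 = 27
4a^3 + 27b^2 = 256 + 27 = 283
Delta = -16*283 = -4528

-4528


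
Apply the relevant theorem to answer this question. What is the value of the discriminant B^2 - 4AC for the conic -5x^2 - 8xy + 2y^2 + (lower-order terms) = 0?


The discriminant of a conic Ax^2 + Bxy + Cy^2 + ... = 0 is B^2 - 4AC.
B^2 = (-8)^2 = 64
4AC = 4*(-5)*2 = -40
Discriminant = 64 + 40 = 104

104


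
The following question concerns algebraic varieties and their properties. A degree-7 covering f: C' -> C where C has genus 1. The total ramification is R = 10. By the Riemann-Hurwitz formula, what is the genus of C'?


Riemann-Hurwitz formula: 2g' - 2 = d(2g - 2) + R
Given: d = 7, g = 1, R = 10
2g' - 2 = 7*(2*1 - 2) + 10
2g' - 2 = 7*0 + 10
2g' - 2 = 0 + 10 = 10
2g' = 12
g' = 6

6


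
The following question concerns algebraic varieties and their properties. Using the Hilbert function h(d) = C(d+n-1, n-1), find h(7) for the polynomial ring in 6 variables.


The Hilbert function for the polynomial ring in 6 variables is:
h(d) = C(d+n-1, n-1)
h(7) = C(7+6-1, 6-1) = C(12, 5)
= 12! / (5! * 7!)
= 792

792


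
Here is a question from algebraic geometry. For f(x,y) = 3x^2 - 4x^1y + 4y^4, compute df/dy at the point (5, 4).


df/dy = (-4)*x^1 + 4*4*y^3
At (5,4): (-4)*5^1 + 4*4*4^3
= -20 + 1024
= 1004

1004


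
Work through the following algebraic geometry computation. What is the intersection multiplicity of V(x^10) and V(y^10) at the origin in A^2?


The intersection multiplicity of V(x^a) and V(y^b) at the origin is:
I(O; V(x^10), V(y^10)) = dim_k(k[x,y]/(x^10, y^10))
A basis for k[x,y]/(x^10, y^10) is the set of monomials x^i * y^j
where 0 <= i < 10 and 0 <= j < 10.
The number of such monomials is 10 * 10 = 100

100


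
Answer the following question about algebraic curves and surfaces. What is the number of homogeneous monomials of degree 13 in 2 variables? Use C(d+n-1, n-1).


The number of degree-13 monomials in 2 variables is C(d+n-1, n-1).
= C(13+2-1, 2-1) = C(14, 1)
= 14

14


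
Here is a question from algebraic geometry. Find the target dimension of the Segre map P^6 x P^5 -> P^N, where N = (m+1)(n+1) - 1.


The Segre embedding maps P^m x P^n into P^N via
all products of coordinates from each factor.
N = (m+1)(n+1) - 1
N = (6+1)(5+1) - 1
N = 7*6 - 1
N = 42 - 1 = 41

41


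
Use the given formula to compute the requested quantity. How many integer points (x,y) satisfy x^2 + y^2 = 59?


Systematically check integer values of x where x^2 <= 59.
For each valid x, check if 59 - x^2 is a perfect square.
Total integer solutions found: 0

0


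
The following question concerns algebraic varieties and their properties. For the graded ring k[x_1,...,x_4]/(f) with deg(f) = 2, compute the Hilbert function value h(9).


For R = k[x_1,...,x_n]/(f) with f homogeneous of degree e:
The Hilbert series is (1 - t^e)/(1 - t)^n.
So h(d) = C(d+n-1, n-1) - C(d-e+n-1, n-1) for d >= e.
With n=4, e=2, d=9:
C(9+4-1, 4-1) = C(12, 3) = 220
C(9-2+4-1, 4-1) = C(10, 3) = 120
h(9) = 220 - 120 = 100

100


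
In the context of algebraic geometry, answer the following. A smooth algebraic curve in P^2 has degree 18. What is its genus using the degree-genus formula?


Using the genus formula for smooth plane curves:
g = (d-1)(d-2)/2
g = (18-1)(18-2)/2
g = 17*16/2
g = 272/2 = 136

136


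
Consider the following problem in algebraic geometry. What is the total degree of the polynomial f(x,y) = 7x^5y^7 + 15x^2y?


Examine each term for its total degree (sum of exponents).
  Term '7x^5y^7' has total degree 5+7 = 12.
  Term '15x^2y' has total degree 2+1 = 3.
The maximum total degree among all terms is 12.

12


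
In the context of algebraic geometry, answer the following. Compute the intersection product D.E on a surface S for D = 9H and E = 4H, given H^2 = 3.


Using bilinearity of the intersection pairing on a surface S:
(aH).(bH) = ab * (H.H)
We have H^2 = 3.
D.E = (9H).(4H) = 9*4*3
= 36*3
= 108

108


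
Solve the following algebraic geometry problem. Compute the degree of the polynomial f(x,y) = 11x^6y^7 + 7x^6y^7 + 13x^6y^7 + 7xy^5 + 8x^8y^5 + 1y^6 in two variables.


Examine each term for its total degree (sum of exponents).
  Term '11x^6y^7' has total degree 6+7 = 13.
  Term '7x^6y^7' has total degree 6+7 = 13.
  Term '13x^6y^7' has total degree 6+7 = 13.
  Term '7xy^5' has total degree 1+5 = 6.
  Term '8x^8y^5' has total degree 8+5 = 13.
  Term '1y^6' has total degree 0+6 = 6.
The maximum total degree among all terms is 13.

13


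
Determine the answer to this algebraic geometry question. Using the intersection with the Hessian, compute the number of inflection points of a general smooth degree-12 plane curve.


For a general smooth plane curve C of degree d, the inflection points are
the intersection of C with its Hessian curve, which has degree 3(d-2).
By Bezout, the total intersection number is d * 3(d-2) = 12 * 30 = 360.
For a general curve every flex is ordinary, so each contributes
multiplicity 1 to C·Hess(C), and the number of distinct inflection
points is 3d(d-2).
Inflection points = 3*12*(12-2) = 3*12*10 = 360

360


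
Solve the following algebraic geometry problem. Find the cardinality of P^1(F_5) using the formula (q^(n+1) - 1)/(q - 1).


P^1(F_5) has (q^(n+1) - 1)/(q - 1) points.
= 5^1 + 5^0
= 5 + 1
= 6

6


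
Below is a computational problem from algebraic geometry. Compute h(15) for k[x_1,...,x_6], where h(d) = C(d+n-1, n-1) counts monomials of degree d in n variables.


The Hilbert function for the polynomial ring in 6 variables is:
h(d) = C(d+n-1, n-1)
h(15) = C(15+6-1, 6-1) = C(20, 5)
= 20! / (5! * 15!)
= 15504

15504


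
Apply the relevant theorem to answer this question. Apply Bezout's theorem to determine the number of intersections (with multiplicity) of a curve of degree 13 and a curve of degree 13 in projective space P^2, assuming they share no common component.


Bezout's theorem states the intersection count equals the product of degrees.
Intersection count = 13 * 13 = 169

169


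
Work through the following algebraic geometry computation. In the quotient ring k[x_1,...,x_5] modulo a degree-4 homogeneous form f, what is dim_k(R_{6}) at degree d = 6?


For R = k[x_1,...,x_n]/(f) with f homogeneous of degree e:
The Hilbert series is (1 - t^e)/(1 - t)^n.
So h(d) = C(d+n-1, n-1) - C(d-e+n-1, n-1) for d >= e.
With n=5, e=4, d=6:
C(6+5-1, 5-1) = C(10, 4) = 210
C(6-4+5-1, 5-1) = C(6, 4) = 15
h(6) = 210 - 15 = 195

195


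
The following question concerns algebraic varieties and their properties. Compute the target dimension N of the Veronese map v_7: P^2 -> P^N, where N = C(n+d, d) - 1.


The Veronese embedding v_d: P^n -> P^N maps each point to all
degree-d monomials in n+1 homogeneous coordinates.
N = C(n+d, d) - 1
N = C(2+7, 7) - 1
N = C(9, 7) - 1
C(9, 7) = 36
N = 36 - 1 = 35

35


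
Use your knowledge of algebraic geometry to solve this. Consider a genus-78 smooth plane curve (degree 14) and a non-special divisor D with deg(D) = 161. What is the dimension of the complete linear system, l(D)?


First, compute the genus of a smooth plane curve of degree 14:
g = (d-1)(d-2)/2 = (14-1)(14-2)/2 = 78
For a non-special divisor D (i.e., h^1(D) = 0), Riemann-Roch gives:
l(D) = deg(D) - g + 1
Since deg(D) = 161 >= 2g - 1 = 155, D is non-special.
l(D) = 161 - 78 + 1 = 84

84


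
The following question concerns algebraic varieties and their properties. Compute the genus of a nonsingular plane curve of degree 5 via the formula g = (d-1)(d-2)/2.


Using the genus formula for smooth plane curves:
g = (d-1)(d-2)/2
g = (5-1)(5-2)/2
g = 4*3/2
g = 12/2 = 6

6


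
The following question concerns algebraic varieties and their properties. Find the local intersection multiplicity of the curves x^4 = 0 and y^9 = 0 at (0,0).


The intersection multiplicity of V(x^a) and V(y^b) at the origin is:
I(O; V(x^4), V(y^9)) = dim_k(k[x,y]/(x^4, y^9))
A basis for k[x,y]/(x^4, y^9) is the set of monomials x^i * y^j
where 0 <= i < 4 and 0 <= j < 9.
The number of such monomials is 4 * 9 = 36

36


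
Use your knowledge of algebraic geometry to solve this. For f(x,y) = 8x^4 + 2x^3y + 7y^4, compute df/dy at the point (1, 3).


df/dy = 2*x^3 + 4*7*y^3
At (1,3): 2*1^3 + 4*7*3^3
= 2 + 756
= 758

758


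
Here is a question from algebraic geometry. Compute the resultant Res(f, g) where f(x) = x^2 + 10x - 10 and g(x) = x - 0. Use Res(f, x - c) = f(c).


For Res(f, x - c), we evaluate f at x = c.
f(0) = 0^2 + 10*0 - 10
= 0 + 0 - 10
= 0 - 10 = -10
Res(f, g) = -10

-10


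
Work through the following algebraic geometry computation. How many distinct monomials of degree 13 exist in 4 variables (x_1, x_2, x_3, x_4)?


The number of degree-13 monomials in 4 variables is C(d+n-1, n-1).
= C(13+4-1, 4-1) = C(16, 3)
= 560

560


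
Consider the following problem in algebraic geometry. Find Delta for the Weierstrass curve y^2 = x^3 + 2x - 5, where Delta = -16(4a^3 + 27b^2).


Compute each component:
4a^3 = 4*2^3 = 4*8 = 32
27b^2 = 27*(-5)^2 = 27*25 = 675
4a^3 + 27b^2 = 32 + 675 = 707
Delta = -16*707 = -11312

-11312


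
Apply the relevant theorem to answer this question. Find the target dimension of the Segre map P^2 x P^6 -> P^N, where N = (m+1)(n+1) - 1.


The Segre embedding maps P^m x P^n into P^N via
all products of coordinates from each factor.
N = (m+1)(n+1) - 1
N = (2+1)(6+1) - 1
N = 3*7 - 1
N = 21 - 1 = 20

20


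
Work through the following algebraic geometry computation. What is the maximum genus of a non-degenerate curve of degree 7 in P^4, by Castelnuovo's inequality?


Castelnuovo's bound: write d - 1 = m(r-1) + epsilon with 0 <= epsilon < r-1.
d - 1 = 7 - 1 = 6
r - 1 = 4 - 1 = 3
6 = 2*3 + 0, so m = 2, epsilon = 0
pi(d, r) = m(m-1)(r-1)/2 + m*epsilon
= 2*1*3/2 + 2*0
= 6/2 + 0
= 3 + 0 = 3

3


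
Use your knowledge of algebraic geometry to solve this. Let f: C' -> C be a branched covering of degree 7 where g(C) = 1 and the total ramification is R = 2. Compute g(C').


Riemann-Hurwitz formula: 2g' - 2 = d(2g - 2) + R
Given: d = 7, g = 1, R = 2
2g' - 2 = 7*(2*1 - 2) + 2
2g' - 2 = 7*0 + 2
2g' - 2 = 0 + 2 = 2
2g' = 4
g' = 2

2


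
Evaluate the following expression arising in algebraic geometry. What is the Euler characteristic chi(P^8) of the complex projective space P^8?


The complex projective space P^8 has one cell in each even real dimension 0, 2, ..., 16.
The cohomology groups are H^{2k}(P^8) = Z for k = 0,...,8, and 0 otherwise.
Euler characteristic = sum of Betti numbers = 1 per even-dimensional cohomology group.
chi(P^8) = 8 + 1 = 9

9


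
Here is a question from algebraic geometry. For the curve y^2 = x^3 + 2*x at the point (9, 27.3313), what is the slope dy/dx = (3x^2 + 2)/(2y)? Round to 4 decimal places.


Using implicit differentiation of y^2 = x^3 + 2*x:
2y * dy/dx = 3x^2 + 2
dy/dx = (3x^2 + 2)/(2y)
Numerator: 3*9^2 + 2 = 245
Denominator: 2*27.3313 = 54.6626
dy/dx = 245/54.6626 = 4.4820

4.4820


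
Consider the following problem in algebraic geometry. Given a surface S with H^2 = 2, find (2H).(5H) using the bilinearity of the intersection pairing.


Using bilinearity of the intersection pairing on a surface S:
(aH).(bH) = ab * (H.H)
We have H^2 = 2.
D.E = (2H).(5H) = 2*5*2
= 10*2
= 20

20


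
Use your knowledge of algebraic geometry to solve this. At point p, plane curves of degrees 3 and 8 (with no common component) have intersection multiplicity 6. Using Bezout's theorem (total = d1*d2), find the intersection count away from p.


By Bezout's theorem, the total intersection number is d1 * d2.
Total = 3 * 8 = 24
Intersection multiplicity at p = 6
Remaining intersections = 24 - 6 = 18

18


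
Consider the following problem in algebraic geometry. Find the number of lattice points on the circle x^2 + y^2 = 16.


Systematically check integer values of x where x^2 <= 16.
For each valid x, check if 16 - x^2 is a perfect square.
x=0: 16 - 0 = 16, sqrt = 4 (valid)
x=4: 16 - 16 = 0, sqrt = 0 (valid)
Total integer solutions found: 4

4


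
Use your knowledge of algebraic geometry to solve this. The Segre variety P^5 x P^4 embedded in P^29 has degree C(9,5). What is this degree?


The degree of the Segre variety P^5 x P^4 is C(m+n, m).
= C(9, 5)
= 126

126


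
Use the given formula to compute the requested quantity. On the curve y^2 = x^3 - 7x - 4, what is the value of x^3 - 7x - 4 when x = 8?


Compute x^3 - 7x - 4 at x = 8:
x^3 = 8^3 = 512
(-7)*x = (-7)*8 = -56
Sum: 512 - 56 - 4 = 452

452


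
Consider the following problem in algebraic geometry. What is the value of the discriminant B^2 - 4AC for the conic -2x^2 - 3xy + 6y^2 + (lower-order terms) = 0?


The discriminant of a conic Ax^2 + Bxy + Cy^2 + ... = 0 is B^2 - 4AC.
B^2 = (-3)^2 = 9
4AC = 4*(-2)*6 = -48
Discriminant = 9 + 48 = 57

57


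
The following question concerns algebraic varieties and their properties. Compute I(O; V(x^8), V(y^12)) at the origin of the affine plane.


The intersection multiplicity of V(x^a) and V(y^b) at the origin is:
I(O; V(x^8), V(y^12)) = dim_k(k[x,y]/(x^8, y^12))
A basis for k[x,y]/(x^8, y^12) is the set of monomials x^i * y^j
where 0 <= i < 8 and 0 <= j < 12.
The number of such monomials is 8 * 12 = 96

96


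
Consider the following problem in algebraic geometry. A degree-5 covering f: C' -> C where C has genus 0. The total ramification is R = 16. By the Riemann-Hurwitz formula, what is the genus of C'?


Riemann-Hurwitz formula: 2g' - 2 = d(2g - 2) + R
Given: d = 5, g = 0, R = 16
2g' - 2 = 5*(2*0 - 2) + 16
2g' - 2 = 5*(-2) + 16
2g' - 2 = -10 + 16 = 6
2g' = 8
g' = 4

4


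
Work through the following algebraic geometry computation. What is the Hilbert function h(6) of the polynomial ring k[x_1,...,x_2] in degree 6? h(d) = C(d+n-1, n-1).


The Hilbert function for the polynomial ring in 2 variables is:
h(d) = C(d+n-1, n-1)
h(6) = C(6+2-1, 2-1) = C(7, 1)
= 7! / (1! * 6!)
= 7

7


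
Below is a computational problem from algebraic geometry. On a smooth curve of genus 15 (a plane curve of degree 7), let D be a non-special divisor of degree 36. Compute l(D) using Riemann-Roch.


First, compute the genus of a smooth plane curve of degree 7:
g = (d-1)(d-2)/2 = (7-1)(7-2)/2 = 15
For a non-special divisor D (i.e., h^1(D) = 0), Riemann-Roch gives:
l(D) = deg(D) - g + 1
Since deg(D) = 36 >= 2g - 1 = 29, D is non-special.
l(D) = 36 - 15 + 1 = 22

22


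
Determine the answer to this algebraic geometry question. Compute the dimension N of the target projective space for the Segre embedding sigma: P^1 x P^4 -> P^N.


The Segre embedding maps P^m x P^n into P^N via
all products of coordinates from each factor.
N = (m+1)(n+1) - 1
N = (1+1)(4+1) - 1
N = 2*5 - 1
N = 10 - 1 = 9

9


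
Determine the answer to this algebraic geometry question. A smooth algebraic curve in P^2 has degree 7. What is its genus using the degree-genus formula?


Using the genus formula for smooth plane curves:
g = (d-1)(d-2)/2
g = (7-1)(7-2)/2
g = 6*5/2
g = 30/2 = 15

15


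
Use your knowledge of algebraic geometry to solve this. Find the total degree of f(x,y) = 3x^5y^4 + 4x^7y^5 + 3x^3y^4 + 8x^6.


Examine each term for its total degree (sum of exponents).
  Term '3x^5y^4' has total degree 5+4 = 9.
  Term '4x^7y^5' has total degree 7+5 = 12.
  Term '3x^3y^4' has total degree 3+4 = 7.
  Term '8x^6' has total degree 6+0 = 6.
The maximum total degree among all terms is 12.

12


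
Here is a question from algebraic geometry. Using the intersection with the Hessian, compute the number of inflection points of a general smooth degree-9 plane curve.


For a general smooth plane curve C of degree d, the inflection points are
the intersection of C with its Hessian curve, which has degree 3(d-2).
By Bezout, the total intersection number is d * 3(d-2) = 9 * 21 = 189.
For a general curve every flex is ordinary, so each contributes
multiplicity 1 to C·Hess(C), and the number of distinct inflection
points is 3d(d-2).
Inflection points = 3*9*(9-2) = 3*9*7 = 189

189


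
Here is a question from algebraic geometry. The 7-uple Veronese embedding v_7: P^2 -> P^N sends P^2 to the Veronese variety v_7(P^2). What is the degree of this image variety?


The Veronese variety v_7(P^2) has degree d^r.
d^r = 7^2 = 49

49


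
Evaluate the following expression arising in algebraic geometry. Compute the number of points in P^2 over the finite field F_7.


P^2(F_7) has (q^(n+1) - 1)/(q - 1) points.
= 7^2 + 7^1 + 7^0
= 49 + 7 + 1
= 57

57


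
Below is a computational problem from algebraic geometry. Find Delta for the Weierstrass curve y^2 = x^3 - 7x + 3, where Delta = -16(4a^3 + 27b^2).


Compute each component:
4a^3 = 4*(-7)^3 = 4*(-343) = -1372
27b^2 = 27*3^2 = 27*9 = 243
4a^3 + 27b^2 = -1372 + 243 = -1129
Delta = -16*(-1129) = 18064

18064


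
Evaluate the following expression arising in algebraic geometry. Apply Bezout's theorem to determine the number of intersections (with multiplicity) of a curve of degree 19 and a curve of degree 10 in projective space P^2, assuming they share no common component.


Bezout's theorem states the intersection count equals the product of degrees.
Intersection count = 19 * 10 = 190

190


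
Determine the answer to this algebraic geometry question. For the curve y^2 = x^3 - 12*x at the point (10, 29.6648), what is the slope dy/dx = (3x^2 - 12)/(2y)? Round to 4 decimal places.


Using implicit differentiation of y^2 = x^3 - 12*x:
2y * dy/dx = 3x^2 - 12
dy/dx = (3x^2 - 12)/(2y)
Numerator: 3*10^2 - 12 = 288
Denominator: 2*29.6648 = 59.3296
dy/dx = 288/59.3296 = 4.8542

4.8542


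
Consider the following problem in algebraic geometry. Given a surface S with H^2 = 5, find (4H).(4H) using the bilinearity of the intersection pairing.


Using bilinearity of the intersection pairing on a surface S:
(aH).(bH) = ab * (H.H)
We have H^2 = 5.
D.E = (4H).(4H) = 4*4*5
= 16*5
= 80

80


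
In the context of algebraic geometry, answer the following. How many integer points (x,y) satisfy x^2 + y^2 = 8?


Systematically check integer values of x where x^2 <= 8.
For each valid x, check if 8 - x^2 is a perfect square.
x=2: 8 - 4 = 4, sqrt = 2 (valid)
Total integer solutions found: 4

4


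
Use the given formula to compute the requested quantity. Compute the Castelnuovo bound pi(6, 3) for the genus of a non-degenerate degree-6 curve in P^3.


Castelnuovo's bound: write d - 1 = m(r-1) + epsilon with 0 <= epsilon < r-1.
d - 1 = 6 - 1 = 5
r - 1 = 3 - 1 = 2
5 = 2*2 + 1, so m = 2, epsilon = 1
pi(d, r) = m(m-1)(r-1)/2 + m*epsilon
= 2*1*2/2 + 2*1
= 4/2 + 2
= 2 + 2 = 4

4


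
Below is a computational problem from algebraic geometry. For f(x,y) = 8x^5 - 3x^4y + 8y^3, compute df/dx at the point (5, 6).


df/dx = 5*8*x^4 + 4*(-3)*x^3*y
At (5,6): 5*8*5^4 + 4*(-3)*5^3*6
= 25000 - 9000
= 16000

16000


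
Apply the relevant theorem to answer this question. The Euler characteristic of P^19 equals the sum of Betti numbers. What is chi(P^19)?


The complex projective space P^19 has one cell in each even real dimension 0, 2, ..., 38.
The cohomology groups are H^{2k}(P^19) = Z for k = 0,...,19, and 0 otherwise.
Euler characteristic = sum of Betti numbers = 1 per even-dimensional cohomology group.
chi(P^19) = 19 + 1 = 20

20


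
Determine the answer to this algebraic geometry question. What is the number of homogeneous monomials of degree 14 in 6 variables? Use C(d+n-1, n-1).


The number of degree-14 monomials in 6 variables is C(d+n-1, n-1).
= C(14+6-1, 6-1) = C(19, 5)
= 11628

11628


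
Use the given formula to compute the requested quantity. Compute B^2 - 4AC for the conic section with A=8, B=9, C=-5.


The discriminant of a conic Ax^2 + Bxy + Cy^2 + ... = 0 is B^2 - 4AC.
B^2 = 9^2 = 81
4AC = 4*8*(-5) = -160
Discriminant = 81 + 160 = 241

241


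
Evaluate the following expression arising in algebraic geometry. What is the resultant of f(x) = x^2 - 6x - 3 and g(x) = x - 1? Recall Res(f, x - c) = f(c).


For Res(f, x - c), we evaluate f at x = c.
f(1) = 1^2 - 6*1 - 3
= 1 - 6 - 3
= -5 - 3 = -8
Res(f, g) = -8

-8


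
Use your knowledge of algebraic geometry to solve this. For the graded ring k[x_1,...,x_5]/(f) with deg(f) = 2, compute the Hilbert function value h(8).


For R = k[x_1,...,x_n]/(f) with f homogeneous of degree e:
The Hilbert series is (1 - t^e)/(1 - t)^n.
So h(d) = C(d+n-1, n-1) - C(d-e+n-1, n-1) for d >= e.
With n=5, e=2, d=8:
C(8+5-1, 5-1) = C(12, 4) = 495
C(8-2+5-1, 5-1) = C(10, 4) = 210
h(8) = 495 - 210 = 285

285


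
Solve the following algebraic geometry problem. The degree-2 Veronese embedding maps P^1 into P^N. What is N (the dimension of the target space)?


The Veronese embedding v_d: P^n -> P^N maps each point to all
degree-d monomials in n+1 homogeneous coordinates.
N = C(n+d, d) - 1
N = C(1+2, 2) - 1
N = C(3, 2) - 1
C(3, 2) = 3
N = 3 - 1 = 2

2


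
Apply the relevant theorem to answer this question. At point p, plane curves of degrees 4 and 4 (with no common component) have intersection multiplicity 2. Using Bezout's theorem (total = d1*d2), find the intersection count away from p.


By Bezout's theorem, the total intersection number is d1 * d2.
Total = 4 * 4 = 16
Intersection multiplicity at p = 2
Remaining intersections = 16 - 2 = 14

14


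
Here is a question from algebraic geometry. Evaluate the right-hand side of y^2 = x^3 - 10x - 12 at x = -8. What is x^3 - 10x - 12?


Compute x^3 - 10x - 12 at x = -8:
x^3 = (-8)^3 = -512
(-10)*x = (-10)*(-8) = 80
Sum: -512 + 80 - 12 = -444

-444


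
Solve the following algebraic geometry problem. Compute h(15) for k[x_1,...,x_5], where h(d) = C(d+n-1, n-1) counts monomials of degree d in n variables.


The Hilbert function for the polynomial ring in 5 variables is:
h(d) = C(d+n-1, n-1)
h(15) = C(15+5-1, 5-1) = C(19, 4)
= 19! / (4! * 15!)
= 3876

3876


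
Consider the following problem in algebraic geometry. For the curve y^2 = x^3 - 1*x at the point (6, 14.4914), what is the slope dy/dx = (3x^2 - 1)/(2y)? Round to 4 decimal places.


Using implicit differentiation of y^2 = x^3 - 1*x:
2y * dy/dx = 3x^2 - 1
dy/dx = (3x^2 - 1)/(2y)
Numerator: 3*6^2 - 1 = 107
Denominator: 2*14.4914 = 28.9828
dy/dx = 107/28.9828 = 3.6918

3.6918
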